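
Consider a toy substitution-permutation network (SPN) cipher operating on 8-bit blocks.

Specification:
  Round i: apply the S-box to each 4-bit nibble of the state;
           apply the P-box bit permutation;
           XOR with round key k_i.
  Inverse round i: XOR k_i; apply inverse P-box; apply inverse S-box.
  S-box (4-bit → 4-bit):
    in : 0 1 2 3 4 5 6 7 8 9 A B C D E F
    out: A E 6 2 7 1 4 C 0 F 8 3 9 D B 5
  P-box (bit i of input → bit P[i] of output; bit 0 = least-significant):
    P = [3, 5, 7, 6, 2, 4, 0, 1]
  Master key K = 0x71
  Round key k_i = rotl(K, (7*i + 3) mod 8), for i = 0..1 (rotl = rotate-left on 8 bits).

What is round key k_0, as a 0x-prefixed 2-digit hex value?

K = 0x71
k_0 = rotl(K, (7*0+3) mod 8) = rotl(K, 3) = 0x8B

0x8B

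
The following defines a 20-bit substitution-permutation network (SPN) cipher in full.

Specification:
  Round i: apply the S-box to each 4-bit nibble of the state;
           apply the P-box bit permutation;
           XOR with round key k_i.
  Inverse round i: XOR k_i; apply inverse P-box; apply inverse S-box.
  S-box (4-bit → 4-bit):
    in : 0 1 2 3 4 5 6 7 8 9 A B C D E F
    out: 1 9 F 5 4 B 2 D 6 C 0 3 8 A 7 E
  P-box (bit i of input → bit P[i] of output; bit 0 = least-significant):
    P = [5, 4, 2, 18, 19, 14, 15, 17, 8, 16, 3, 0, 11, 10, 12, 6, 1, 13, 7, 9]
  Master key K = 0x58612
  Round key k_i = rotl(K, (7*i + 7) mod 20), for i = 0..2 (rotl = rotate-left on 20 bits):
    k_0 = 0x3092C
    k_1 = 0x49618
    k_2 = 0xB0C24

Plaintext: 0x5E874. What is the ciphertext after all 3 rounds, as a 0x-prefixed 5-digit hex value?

0xE1554

s_0 = plaintext = 0x5E874
s_1 = Round(s_0, k_0) = 0x8B722
s_2 = Round(s_1, k_1) = 0xA7BA5
s_3 = Round(s_2, k_2) = 0xE1554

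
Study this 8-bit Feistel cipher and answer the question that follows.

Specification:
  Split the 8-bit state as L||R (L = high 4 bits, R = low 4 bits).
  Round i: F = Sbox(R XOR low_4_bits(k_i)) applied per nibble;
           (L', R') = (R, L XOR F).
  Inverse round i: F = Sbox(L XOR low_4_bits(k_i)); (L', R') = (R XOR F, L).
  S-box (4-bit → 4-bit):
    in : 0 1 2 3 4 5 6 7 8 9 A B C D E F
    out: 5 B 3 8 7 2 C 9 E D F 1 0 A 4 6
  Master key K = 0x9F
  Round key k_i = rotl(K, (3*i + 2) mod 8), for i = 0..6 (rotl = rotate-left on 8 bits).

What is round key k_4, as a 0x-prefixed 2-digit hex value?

0xE7

K = 0x9F
k_0 = rotl(K, (3*0+2) mod 8) = rotl(K, 2) = 0x7E
k_1 = rotl(K, (3*1+2) mod 8) = rotl(K, 5) = 0xF3
k_2 = rotl(K, (3*2+2) mod 8) = rotl(K, 0) = 0x9F
k_3 = rotl(K, (3*3+2) mod 8) = rotl(K, 3) = 0xFC
k_4 = rotl(K, (3*4+2) mod 8) = rotl(K, 6) = 0xE7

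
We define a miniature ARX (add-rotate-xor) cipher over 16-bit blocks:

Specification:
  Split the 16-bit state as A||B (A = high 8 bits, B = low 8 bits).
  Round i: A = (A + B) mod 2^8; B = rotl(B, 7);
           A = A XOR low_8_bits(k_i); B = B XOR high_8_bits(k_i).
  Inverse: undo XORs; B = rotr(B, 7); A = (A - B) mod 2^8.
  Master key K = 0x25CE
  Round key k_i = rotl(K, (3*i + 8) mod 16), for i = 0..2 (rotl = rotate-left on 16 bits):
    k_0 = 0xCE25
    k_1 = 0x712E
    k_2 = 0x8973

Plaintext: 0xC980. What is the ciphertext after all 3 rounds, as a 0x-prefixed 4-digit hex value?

0x7992

s_0 = plaintext = 0xC980
s_1 = Round(s_0, k_0) = 0x6C8E
s_2 = Round(s_1, k_1) = 0xD436
s_3 = Round(s_2, k_2) = 0x7992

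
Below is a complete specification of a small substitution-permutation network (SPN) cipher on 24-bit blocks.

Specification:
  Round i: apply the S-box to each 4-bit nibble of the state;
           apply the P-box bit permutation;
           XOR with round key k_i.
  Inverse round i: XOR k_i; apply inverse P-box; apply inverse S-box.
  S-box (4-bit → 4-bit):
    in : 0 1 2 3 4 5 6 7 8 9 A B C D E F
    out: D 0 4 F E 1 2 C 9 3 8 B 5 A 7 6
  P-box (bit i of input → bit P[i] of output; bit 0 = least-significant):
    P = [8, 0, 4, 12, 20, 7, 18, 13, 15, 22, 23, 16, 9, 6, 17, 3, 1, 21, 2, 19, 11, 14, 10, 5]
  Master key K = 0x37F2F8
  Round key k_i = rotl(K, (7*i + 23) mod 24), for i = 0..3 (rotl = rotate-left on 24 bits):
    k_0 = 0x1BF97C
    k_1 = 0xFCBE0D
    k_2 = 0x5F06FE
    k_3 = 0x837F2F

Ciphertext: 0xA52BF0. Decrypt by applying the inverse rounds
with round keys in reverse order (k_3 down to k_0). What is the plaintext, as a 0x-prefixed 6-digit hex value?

0x670618

s_0 = ciphertext = 0xA52BF0
s_1 = InvRound(s_0, k_3) = 0xFE41F4
s_2 = InvRound(s_1, k_2) = 0xF98715
s_3 = InvRound(s_2, k_1) = 0x51AA70
s_4 = InvRound(s_3, k_0) = 0x670618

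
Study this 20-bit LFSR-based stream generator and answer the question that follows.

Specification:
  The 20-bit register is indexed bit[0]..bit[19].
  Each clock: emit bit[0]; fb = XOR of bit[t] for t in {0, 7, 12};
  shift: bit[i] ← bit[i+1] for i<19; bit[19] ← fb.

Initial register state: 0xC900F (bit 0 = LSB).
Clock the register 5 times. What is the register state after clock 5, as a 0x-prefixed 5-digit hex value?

0x36480

reg_0 = 0xC900F
clock 1: out=1, reg = 0x64807
clock 2: out=1, reg = 0xB2403
clock 3: out=1, reg = 0xD9201
clock 4: out=1, reg = 0x6C900
clock 5: out=0, reg = 0x36480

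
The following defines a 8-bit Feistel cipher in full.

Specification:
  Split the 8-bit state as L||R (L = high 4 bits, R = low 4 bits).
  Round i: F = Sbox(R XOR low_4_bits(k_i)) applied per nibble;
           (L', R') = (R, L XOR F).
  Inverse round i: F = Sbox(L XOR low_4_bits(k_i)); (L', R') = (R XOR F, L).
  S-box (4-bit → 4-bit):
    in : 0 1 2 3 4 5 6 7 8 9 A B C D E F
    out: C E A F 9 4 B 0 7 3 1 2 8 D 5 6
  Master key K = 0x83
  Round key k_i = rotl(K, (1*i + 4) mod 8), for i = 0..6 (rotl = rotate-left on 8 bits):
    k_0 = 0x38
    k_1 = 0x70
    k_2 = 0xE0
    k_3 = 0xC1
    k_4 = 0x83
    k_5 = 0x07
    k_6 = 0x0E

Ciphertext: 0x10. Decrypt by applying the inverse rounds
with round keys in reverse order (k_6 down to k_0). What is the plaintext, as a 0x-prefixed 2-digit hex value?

s_0 = ciphertext = 0x10
s_1 = InvRound(s_0, k_6) = 0x61
s_2 = InvRound(s_1, k_5) = 0xF6
s_3 = InvRound(s_2, k_4) = 0xEF
s_4 = InvRound(s_3, k_3) = 0x9E
s_5 = InvRound(s_4, k_2) = 0xD9
s_6 = InvRound(s_5, k_1) = 0x4D
s_7 = InvRound(s_6, k_0) = 0x54

0x54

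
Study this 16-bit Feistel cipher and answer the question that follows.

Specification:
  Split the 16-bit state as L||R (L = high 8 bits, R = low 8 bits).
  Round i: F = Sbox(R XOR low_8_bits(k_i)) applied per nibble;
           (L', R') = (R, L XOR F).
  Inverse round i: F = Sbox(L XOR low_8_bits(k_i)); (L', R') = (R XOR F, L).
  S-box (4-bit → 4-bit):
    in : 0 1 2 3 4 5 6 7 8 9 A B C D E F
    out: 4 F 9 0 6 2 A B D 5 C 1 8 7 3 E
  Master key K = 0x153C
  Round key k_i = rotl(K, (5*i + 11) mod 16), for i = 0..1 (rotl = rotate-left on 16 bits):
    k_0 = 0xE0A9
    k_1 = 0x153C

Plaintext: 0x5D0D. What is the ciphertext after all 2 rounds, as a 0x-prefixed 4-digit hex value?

s_0 = plaintext = 0x5D0D
s_1 = Round(s_0, k_0) = 0x0D9B
s_2 = Round(s_1, k_1) = 0x9BC6

0x9BC6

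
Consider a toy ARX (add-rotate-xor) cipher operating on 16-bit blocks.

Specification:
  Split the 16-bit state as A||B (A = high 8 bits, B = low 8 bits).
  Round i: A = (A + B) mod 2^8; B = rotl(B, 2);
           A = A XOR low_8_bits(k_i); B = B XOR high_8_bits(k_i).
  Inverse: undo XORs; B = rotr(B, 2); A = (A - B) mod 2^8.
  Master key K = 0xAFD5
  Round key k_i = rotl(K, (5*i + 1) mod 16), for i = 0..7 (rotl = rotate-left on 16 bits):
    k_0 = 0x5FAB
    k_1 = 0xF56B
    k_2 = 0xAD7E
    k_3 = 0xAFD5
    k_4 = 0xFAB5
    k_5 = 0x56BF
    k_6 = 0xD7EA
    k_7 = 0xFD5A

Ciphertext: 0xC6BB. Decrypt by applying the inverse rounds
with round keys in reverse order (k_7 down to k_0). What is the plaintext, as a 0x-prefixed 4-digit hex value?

0xE953

s_0 = ciphertext = 0xC6BB
s_1 = InvRound(s_0, k_7) = 0x0B91
s_2 = InvRound(s_1, k_6) = 0x5091
s_3 = InvRound(s_2, k_5) = 0xFEF1
s_4 = InvRound(s_3, k_4) = 0x89C2
s_5 = InvRound(s_4, k_3) = 0x015B
s_6 = InvRound(s_5, k_2) = 0xC2BD
s_7 = InvRound(s_6, k_1) = 0x9712
s_8 = InvRound(s_7, k_0) = 0xE953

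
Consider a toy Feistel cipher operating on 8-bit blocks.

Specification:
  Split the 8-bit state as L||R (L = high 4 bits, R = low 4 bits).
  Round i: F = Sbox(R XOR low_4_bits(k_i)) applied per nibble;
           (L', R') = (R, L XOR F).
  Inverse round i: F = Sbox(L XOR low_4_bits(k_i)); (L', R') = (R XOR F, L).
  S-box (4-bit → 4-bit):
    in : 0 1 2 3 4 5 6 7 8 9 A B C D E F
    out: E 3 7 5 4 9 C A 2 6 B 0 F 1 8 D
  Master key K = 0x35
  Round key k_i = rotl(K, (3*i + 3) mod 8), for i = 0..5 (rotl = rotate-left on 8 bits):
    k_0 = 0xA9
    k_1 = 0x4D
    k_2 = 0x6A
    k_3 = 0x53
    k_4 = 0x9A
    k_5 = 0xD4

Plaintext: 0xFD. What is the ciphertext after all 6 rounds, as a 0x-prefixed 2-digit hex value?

0xD5

s_0 = plaintext = 0xFD
s_1 = Round(s_0, k_0) = 0xDB
s_2 = Round(s_1, k_1) = 0xB1
s_3 = Round(s_2, k_2) = 0x1B
s_4 = Round(s_3, k_3) = 0xB3
s_5 = Round(s_4, k_4) = 0x3D
s_6 = Round(s_5, k_5) = 0xD5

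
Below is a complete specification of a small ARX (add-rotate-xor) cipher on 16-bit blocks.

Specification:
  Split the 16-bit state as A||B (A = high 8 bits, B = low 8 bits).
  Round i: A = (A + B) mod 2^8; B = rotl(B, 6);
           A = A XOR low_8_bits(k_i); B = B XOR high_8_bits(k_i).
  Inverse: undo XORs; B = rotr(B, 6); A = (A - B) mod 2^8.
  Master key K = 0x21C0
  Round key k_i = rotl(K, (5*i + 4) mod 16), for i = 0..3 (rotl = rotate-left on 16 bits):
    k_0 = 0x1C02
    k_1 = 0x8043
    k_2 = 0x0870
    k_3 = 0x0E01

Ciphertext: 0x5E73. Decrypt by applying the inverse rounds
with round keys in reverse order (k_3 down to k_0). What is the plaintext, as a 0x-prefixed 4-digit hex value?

0x7A07

s_0 = ciphertext = 0x5E73
s_1 = InvRound(s_0, k_3) = 0x6AF5
s_2 = InvRound(s_1, k_2) = 0x23F7
s_3 = InvRound(s_2, k_1) = 0x83DD
s_4 = InvRound(s_3, k_0) = 0x7A07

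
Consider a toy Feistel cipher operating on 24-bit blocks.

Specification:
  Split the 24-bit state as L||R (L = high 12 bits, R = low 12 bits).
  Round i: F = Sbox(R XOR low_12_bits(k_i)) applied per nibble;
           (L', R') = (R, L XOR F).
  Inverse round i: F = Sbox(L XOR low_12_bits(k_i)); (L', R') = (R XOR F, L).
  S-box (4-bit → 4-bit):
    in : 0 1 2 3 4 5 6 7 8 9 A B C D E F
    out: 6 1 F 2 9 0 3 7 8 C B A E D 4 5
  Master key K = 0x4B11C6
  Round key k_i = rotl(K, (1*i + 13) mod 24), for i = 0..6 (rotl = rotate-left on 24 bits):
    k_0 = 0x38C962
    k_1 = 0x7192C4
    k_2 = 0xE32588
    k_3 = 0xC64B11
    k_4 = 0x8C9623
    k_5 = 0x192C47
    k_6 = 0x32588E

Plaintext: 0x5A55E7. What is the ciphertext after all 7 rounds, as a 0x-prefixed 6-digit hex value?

s_0 = plaintext = 0x5A55E7
s_1 = Round(s_0, k_0) = 0x5E7B25
s_2 = Round(s_1, k_1) = 0xB259A6
s_3 = Round(s_2, k_2) = 0x9A65D1
s_4 = Round(s_3, k_3) = 0x5D1D40
s_5 = Round(s_4, k_4) = 0xD40FE3
s_6 = Round(s_5, k_5) = 0xFE3FF9
s_7 = Round(s_6, k_6) = 0xFF9894

0xFF9894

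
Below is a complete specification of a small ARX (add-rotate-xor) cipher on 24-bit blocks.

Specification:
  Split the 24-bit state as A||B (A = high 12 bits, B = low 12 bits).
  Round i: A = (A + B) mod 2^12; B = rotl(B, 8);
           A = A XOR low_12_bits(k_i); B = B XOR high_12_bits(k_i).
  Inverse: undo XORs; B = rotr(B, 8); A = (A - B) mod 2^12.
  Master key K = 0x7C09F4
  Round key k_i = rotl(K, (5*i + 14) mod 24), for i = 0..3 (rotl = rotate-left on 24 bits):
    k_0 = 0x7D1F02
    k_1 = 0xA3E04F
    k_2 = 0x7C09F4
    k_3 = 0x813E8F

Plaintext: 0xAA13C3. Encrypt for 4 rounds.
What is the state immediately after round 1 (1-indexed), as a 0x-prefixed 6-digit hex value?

0x1664ED

s_0 = plaintext = 0xAA13C3
s_1 = Round(s_0, k_0) = 0x1664ED
s_2 = Round(s_1, k_1) = 0x61C770
s_3 = Round(s_2, k_2) = 0x4787B7
s_4 = Round(s_3, k_3) = 0x2A0F68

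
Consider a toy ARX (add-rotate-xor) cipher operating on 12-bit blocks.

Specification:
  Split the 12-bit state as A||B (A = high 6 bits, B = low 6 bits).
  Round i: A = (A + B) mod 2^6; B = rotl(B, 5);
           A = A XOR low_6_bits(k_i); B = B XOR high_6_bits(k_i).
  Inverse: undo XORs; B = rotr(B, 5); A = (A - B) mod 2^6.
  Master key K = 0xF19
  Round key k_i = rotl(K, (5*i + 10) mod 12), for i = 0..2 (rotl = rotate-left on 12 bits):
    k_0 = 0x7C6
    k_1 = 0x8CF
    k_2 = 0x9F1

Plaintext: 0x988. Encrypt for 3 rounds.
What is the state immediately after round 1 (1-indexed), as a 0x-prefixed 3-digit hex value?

0xA1B

s_0 = plaintext = 0x988
s_1 = Round(s_0, k_0) = 0xA1B
s_2 = Round(s_1, k_1) = 0x30E
s_3 = Round(s_2, k_2) = 0xAE0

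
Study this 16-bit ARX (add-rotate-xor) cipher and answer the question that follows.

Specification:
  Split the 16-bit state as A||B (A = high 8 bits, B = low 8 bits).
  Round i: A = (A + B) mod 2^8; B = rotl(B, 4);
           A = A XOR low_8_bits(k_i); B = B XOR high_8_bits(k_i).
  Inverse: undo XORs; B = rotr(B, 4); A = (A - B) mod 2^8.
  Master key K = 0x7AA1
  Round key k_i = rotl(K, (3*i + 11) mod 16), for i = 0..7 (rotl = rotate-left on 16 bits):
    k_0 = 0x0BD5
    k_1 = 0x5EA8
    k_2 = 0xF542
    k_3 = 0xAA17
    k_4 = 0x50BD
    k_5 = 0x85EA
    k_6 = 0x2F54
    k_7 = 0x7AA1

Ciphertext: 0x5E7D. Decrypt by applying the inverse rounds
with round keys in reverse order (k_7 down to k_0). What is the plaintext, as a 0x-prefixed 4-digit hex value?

0x176E

s_0 = ciphertext = 0x5E7D
s_1 = InvRound(s_0, k_7) = 0x8F70
s_2 = InvRound(s_1, k_6) = 0xE6F5
s_3 = InvRound(s_2, k_5) = 0x0507
s_4 = InvRound(s_3, k_4) = 0x4375
s_5 = InvRound(s_4, k_3) = 0x57FD
s_6 = InvRound(s_5, k_2) = 0x9580
s_7 = InvRound(s_6, k_1) = 0x50ED
s_8 = InvRound(s_7, k_0) = 0x176E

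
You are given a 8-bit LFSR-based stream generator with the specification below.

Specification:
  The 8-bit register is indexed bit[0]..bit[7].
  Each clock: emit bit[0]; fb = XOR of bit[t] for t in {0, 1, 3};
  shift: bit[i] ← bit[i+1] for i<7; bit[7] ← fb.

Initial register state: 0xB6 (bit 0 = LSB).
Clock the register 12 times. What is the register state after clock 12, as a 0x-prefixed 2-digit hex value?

0x51

reg_0 = 0xB6
clock 1: out=0, reg = 0xDB
clock 2: out=1, reg = 0xED
clock 3: out=1, reg = 0x76
clock 4: out=0, reg = 0xBB
clock 5: out=1, reg = 0xDD
clock 6: out=1, reg = 0x6E
clock 7: out=0, reg = 0x37
clock 8: out=1, reg = 0x1B
clock 9: out=1, reg = 0x8D
clock 10: out=1, reg = 0x46
clock 11: out=0, reg = 0xA3
clock 12: out=1, reg = 0x51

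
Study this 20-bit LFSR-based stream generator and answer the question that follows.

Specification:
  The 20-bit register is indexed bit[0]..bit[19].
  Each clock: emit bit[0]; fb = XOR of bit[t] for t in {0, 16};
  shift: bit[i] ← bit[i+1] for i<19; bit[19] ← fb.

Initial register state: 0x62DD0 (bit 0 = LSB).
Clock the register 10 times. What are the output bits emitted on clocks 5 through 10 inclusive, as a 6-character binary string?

101110

reg_0 = 0x62DD0
clock 1: out=0, reg = 0x316E8
clock 2: out=0, reg = 0x98B74
clock 3: out=0, reg = 0xCC5BA
clock 4: out=0, reg = 0x662DD
clock 5: out=1, reg = 0xB316E
clock 6: out=0, reg = 0xD98B7
clock 7: out=1, reg = 0x6CC5B
clock 8: out=1, reg = 0xB662D
clock 9: out=1, reg = 0x5B316
clock 10: out=0, reg = 0xAD98B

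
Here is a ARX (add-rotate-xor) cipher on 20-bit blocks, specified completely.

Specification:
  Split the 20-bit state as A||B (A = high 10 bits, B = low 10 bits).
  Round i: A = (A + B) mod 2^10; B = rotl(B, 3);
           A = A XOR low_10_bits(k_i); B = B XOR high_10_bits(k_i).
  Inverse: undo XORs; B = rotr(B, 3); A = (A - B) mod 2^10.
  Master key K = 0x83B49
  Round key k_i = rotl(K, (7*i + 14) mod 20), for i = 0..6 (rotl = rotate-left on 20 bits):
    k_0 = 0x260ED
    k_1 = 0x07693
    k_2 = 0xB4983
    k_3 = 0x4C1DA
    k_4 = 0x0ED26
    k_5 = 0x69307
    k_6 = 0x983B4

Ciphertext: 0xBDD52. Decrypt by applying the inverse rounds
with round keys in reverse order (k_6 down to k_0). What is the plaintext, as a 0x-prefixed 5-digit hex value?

s_0 = ciphertext = 0xBDD52
s_1 = InvRound(s_0, k_6) = 0xF7566
s_2 = InvRound(s_1, k_5) = 0xF0918
s_3 = InvRound(s_2, k_4) = 0x501A4
s_4 = InvRound(s_3, k_3) = 0xA2212
s_5 = InvRound(s_4, k_2) = 0xBCC18
s_6 = InvRound(s_5, k_1) = 0x78280
s_7 = InvRound(s_6, k_0) = 0x32843

0x32843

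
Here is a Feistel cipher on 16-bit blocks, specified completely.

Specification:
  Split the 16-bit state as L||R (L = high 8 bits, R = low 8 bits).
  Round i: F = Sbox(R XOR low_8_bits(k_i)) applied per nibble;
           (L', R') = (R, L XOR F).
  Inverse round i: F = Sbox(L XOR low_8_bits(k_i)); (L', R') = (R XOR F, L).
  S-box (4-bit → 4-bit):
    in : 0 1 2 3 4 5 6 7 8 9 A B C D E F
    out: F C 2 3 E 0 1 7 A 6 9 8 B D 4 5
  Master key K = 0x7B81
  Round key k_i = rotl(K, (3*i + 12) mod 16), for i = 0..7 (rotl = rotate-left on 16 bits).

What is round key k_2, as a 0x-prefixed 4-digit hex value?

0xEE05

K = 0x7B81
k_0 = rotl(K, (3*0+12) mod 16) = rotl(K, 12) = 0x17B8
k_1 = rotl(K, (3*1+12) mod 16) = rotl(K, 15) = 0xBDC0
k_2 = rotl(K, (3*2+12) mod 16) = rotl(K, 2) = 0xEE05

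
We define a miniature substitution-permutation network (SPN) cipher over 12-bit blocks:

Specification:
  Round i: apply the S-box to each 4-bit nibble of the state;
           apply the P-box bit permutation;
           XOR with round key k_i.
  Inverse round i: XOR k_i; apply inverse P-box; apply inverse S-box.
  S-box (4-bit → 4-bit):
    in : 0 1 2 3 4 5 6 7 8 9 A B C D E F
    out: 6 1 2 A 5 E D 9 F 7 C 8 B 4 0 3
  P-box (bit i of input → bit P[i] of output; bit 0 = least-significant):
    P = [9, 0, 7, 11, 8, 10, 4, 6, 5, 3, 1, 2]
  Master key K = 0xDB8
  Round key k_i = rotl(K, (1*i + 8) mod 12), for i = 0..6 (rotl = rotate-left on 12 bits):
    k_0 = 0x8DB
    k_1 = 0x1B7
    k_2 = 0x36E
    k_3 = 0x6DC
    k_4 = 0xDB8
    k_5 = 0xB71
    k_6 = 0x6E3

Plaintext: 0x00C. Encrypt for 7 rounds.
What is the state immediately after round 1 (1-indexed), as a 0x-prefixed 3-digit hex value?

s_0 = plaintext = 0x00C
s_1 = Round(s_0, k_0) = 0x6C0
s_2 = Round(s_1, k_1) = 0x450
s_3 = Round(s_2, k_2) = 0x79D
s_4 = Round(s_3, k_3) = 0x368
s_5 = Round(s_4, k_4) = 0x665
s_6 = Round(s_5, k_5) = 0x286
s_7 = Round(s_6, k_6) = 0x93B

0x6C0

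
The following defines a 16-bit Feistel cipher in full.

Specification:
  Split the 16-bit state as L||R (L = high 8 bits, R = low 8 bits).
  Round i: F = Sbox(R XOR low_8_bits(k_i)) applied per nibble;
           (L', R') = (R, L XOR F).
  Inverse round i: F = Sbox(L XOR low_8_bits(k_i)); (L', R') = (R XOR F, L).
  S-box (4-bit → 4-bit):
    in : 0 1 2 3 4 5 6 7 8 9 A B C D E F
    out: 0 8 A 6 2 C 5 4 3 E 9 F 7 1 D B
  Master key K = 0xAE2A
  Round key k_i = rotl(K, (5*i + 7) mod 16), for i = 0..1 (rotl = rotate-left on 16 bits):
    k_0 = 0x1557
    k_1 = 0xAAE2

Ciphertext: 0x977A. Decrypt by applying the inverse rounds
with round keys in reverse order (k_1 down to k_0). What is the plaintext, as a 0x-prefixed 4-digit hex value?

0xCF36

s_0 = ciphertext = 0x977A
s_1 = InvRound(s_0, k_1) = 0x3697
s_2 = InvRound(s_1, k_0) = 0xCF36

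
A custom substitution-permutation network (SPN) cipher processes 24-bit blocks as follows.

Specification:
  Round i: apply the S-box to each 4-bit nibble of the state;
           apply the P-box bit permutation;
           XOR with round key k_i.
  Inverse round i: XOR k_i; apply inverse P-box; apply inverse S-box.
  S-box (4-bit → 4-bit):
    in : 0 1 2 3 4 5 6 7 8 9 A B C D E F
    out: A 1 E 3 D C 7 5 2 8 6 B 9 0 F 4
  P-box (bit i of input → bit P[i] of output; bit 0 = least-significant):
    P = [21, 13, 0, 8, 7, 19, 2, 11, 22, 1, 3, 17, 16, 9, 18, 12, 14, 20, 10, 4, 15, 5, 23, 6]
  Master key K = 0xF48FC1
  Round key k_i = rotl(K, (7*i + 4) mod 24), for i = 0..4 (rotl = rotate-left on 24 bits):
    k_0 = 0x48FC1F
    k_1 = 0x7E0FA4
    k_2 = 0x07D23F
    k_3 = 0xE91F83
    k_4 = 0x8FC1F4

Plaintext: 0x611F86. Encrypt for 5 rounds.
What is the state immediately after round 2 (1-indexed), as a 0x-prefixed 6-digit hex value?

s_0 = plaintext = 0x611F86
s_1 = Round(s_0, k_0) = 0xE11C36
s_2 = Round(s_1, k_1) = 0x95EF45
s_3 = Round(s_2, k_2) = 0x02CDE2
s_4 = Round(s_3, k_3) = 0xF02276
s_5 = Round(s_4, k_4) = 0x39F36B

0x95EF45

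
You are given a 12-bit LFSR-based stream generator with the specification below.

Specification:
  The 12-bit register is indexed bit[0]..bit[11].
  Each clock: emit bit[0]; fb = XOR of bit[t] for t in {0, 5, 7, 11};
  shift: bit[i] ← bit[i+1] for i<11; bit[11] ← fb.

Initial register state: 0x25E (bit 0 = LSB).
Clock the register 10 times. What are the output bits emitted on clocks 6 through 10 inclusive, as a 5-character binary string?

reg_0 = 0x25E
clock 1: out=0, reg = 0x12F
clock 2: out=1, reg = 0x097
clock 3: out=1, reg = 0x04B
clock 4: out=1, reg = 0x825
clock 5: out=1, reg = 0xC12
clock 6: out=0, reg = 0xE09
clock 7: out=1, reg = 0x704
clock 8: out=0, reg = 0x382
clock 9: out=0, reg = 0x9C1
clock 10: out=1, reg = 0xCE0

01001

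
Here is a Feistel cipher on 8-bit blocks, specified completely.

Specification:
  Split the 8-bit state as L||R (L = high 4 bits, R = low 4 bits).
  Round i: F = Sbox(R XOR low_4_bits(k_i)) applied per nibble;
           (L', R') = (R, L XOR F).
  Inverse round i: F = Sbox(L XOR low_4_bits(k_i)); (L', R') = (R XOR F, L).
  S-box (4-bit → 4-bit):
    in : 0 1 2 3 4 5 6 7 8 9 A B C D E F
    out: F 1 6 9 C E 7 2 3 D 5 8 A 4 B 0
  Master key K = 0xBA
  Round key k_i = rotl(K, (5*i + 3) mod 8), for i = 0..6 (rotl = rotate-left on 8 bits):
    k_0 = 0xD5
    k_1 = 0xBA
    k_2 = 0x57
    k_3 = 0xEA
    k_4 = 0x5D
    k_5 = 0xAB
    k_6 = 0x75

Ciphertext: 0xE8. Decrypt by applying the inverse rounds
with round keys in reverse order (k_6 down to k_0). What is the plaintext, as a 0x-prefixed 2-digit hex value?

s_0 = ciphertext = 0xE8
s_1 = InvRound(s_0, k_6) = 0x0E
s_2 = InvRound(s_1, k_5) = 0x60
s_3 = InvRound(s_2, k_4) = 0x86
s_4 = InvRound(s_3, k_3) = 0x08
s_5 = InvRound(s_4, k_2) = 0xA0
s_6 = InvRound(s_5, k_1) = 0xFA
s_7 = InvRound(s_6, k_0) = 0xFF

0xFF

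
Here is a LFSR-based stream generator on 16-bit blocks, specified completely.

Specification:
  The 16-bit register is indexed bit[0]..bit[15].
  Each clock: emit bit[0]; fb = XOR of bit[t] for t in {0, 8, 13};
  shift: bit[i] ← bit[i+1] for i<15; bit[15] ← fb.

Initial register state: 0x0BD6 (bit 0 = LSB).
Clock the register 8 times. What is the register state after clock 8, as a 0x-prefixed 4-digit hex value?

reg_0 = 0x0BD6
clock 1: out=0, reg = 0x85EB
clock 2: out=1, reg = 0x42F5
clock 3: out=1, reg = 0xA17A
clock 4: out=0, reg = 0x50BD
clock 5: out=1, reg = 0xA85E
clock 6: out=0, reg = 0xD42F
clock 7: out=1, reg = 0xEA17
clock 8: out=1, reg = 0x750B

0x750B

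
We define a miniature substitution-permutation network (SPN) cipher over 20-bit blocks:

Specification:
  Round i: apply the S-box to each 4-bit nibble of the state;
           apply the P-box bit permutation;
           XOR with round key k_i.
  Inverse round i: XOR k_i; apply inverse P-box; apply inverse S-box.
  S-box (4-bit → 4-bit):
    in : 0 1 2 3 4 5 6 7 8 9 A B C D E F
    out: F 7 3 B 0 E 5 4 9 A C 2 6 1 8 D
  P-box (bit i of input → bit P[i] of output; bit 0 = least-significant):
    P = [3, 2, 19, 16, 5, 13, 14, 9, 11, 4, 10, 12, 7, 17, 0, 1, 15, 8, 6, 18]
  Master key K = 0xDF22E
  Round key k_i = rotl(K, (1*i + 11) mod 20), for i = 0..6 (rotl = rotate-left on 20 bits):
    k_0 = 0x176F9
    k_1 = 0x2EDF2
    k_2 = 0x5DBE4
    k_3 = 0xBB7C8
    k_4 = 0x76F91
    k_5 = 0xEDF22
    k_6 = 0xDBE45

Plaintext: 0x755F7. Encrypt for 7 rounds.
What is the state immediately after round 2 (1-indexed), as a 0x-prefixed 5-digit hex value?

s_0 = plaintext = 0x755F7
s_1 = Round(s_0, k_0) = 0xB208A
s_2 = Round(s_1, k_1) = 0x9F242
s_3 = Round(s_2, k_2) = 0x1D27B
s_4 = Round(s_3, k_3) = 0xB7E1C
s_5 = Round(s_4, k_4) = 0xF1EB4
s_6 = Round(s_5, k_5) = 0x86FE3
s_7 = Round(s_6, k_6) = 0x820C8

0x9F242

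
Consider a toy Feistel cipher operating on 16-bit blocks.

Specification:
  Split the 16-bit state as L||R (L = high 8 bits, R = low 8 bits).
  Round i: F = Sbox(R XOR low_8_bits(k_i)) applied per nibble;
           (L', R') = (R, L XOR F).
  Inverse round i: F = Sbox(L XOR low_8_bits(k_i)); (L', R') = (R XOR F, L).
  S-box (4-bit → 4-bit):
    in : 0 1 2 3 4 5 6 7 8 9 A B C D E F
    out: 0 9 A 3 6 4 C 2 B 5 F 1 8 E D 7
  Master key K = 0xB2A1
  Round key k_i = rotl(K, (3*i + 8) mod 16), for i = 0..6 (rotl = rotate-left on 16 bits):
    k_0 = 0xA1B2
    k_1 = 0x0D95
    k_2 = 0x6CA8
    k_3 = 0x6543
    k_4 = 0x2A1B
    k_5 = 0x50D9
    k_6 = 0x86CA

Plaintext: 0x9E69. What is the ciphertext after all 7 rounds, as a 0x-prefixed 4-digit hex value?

0x6155

s_0 = plaintext = 0x9E69
s_1 = Round(s_0, k_0) = 0x697F
s_2 = Round(s_1, k_1) = 0x7FB6
s_3 = Round(s_2, k_2) = 0xB6E2
s_4 = Round(s_3, k_3) = 0xE24F
s_5 = Round(s_4, k_4) = 0x4FA4
s_6 = Round(s_5, k_5) = 0xA461
s_7 = Round(s_6, k_6) = 0x6155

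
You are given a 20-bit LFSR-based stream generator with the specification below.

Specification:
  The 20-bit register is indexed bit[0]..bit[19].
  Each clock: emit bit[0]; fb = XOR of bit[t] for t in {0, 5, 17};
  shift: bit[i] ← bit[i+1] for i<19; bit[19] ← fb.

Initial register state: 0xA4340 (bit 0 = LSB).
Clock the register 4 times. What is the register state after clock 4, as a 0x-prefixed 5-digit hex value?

0x7A434

reg_0 = 0xA4340
clock 1: out=0, reg = 0xD21A0
clock 2: out=0, reg = 0xE90D0
clock 3: out=0, reg = 0xF4868
clock 4: out=0, reg = 0x7A434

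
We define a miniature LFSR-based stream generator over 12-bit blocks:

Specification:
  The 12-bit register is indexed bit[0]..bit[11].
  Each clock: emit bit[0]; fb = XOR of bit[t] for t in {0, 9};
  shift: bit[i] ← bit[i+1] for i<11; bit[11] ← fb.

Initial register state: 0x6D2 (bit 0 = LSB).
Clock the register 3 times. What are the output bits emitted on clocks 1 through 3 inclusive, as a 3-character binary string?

010

reg_0 = 0x6D2
clock 1: out=0, reg = 0xB69
clock 2: out=1, reg = 0x5B4
clock 3: out=0, reg = 0x2DA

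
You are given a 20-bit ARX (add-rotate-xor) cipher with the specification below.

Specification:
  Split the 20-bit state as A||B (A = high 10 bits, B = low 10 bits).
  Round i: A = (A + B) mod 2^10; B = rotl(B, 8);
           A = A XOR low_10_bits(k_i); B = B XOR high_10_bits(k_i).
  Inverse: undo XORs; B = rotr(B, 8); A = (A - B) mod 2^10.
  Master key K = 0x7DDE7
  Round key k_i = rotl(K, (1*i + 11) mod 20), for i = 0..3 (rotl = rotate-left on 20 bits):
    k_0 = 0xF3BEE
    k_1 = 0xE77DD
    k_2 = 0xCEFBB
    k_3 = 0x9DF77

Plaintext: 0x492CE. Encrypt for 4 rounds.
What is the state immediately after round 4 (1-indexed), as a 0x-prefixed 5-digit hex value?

0xCFD15

s_0 = plaintext = 0x492CE
s_1 = Round(s_0, k_0) = 0x0717D
s_2 = Round(s_1, k_1) = 0x912C2
s_3 = Round(s_2, k_2) = 0xAF58B
s_4 = Round(s_3, k_3) = 0xCFD15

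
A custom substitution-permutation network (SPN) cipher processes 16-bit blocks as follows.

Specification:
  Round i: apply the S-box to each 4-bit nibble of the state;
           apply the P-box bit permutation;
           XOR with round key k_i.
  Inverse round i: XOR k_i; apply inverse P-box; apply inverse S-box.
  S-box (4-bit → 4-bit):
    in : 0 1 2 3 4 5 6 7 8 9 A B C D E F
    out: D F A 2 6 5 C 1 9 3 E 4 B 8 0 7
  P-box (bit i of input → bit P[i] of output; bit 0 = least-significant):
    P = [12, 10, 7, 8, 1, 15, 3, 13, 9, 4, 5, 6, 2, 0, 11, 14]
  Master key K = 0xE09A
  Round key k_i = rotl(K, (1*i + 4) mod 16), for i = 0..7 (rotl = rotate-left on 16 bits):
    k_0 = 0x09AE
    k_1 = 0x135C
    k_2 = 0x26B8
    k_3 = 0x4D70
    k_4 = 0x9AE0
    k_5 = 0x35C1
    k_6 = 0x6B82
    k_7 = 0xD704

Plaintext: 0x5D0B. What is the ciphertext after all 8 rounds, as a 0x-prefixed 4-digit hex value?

0x87D0

s_0 = plaintext = 0x5D0B
s_1 = Round(s_0, k_0) = 0x2160
s_2 = Round(s_1, k_1) = 0x60A5
s_3 = Round(s_2, k_2) = 0xDC50
s_4 = Round(s_3, k_3) = 0x1EAA
s_5 = Round(s_4, k_4) = 0x776D
s_6 = Round(s_5, k_5) = 0x16CD
s_7 = Round(s_6, k_6) = 0x82E5
s_8 = Round(s_7, k_7) = 0x87D0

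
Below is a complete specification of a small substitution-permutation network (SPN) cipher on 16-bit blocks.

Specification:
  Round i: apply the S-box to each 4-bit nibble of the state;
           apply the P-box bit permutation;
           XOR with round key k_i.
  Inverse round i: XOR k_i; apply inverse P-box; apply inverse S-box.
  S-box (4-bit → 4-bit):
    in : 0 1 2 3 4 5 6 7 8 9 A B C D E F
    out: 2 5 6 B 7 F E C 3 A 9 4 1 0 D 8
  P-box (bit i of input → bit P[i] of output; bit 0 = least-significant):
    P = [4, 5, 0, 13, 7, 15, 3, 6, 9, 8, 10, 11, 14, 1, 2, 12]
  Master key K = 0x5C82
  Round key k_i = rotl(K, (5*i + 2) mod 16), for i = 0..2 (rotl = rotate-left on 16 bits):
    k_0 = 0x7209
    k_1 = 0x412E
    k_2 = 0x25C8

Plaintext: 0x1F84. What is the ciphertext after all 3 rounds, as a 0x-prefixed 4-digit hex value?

s_0 = plaintext = 0x1F84
s_1 = Round(s_0, k_0) = 0xBABC
s_2 = Round(s_1, k_1) = 0x4B32
s_3 = Round(s_2, k_2) = 0xE12F

0xE12F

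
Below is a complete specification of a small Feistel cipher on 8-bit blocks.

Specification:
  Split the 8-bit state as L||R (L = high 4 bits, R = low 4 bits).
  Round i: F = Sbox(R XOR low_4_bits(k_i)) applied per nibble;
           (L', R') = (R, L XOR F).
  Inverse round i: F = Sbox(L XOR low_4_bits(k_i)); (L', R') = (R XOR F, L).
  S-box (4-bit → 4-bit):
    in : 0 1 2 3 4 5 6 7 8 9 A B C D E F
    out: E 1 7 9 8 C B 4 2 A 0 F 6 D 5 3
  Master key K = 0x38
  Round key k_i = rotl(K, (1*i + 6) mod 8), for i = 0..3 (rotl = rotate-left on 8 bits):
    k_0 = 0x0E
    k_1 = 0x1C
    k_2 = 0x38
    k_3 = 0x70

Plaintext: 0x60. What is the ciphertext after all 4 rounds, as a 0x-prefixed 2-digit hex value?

0xC5

s_0 = plaintext = 0x60
s_1 = Round(s_0, k_0) = 0x03
s_2 = Round(s_1, k_1) = 0x33
s_3 = Round(s_2, k_2) = 0x3C
s_4 = Round(s_3, k_3) = 0xC5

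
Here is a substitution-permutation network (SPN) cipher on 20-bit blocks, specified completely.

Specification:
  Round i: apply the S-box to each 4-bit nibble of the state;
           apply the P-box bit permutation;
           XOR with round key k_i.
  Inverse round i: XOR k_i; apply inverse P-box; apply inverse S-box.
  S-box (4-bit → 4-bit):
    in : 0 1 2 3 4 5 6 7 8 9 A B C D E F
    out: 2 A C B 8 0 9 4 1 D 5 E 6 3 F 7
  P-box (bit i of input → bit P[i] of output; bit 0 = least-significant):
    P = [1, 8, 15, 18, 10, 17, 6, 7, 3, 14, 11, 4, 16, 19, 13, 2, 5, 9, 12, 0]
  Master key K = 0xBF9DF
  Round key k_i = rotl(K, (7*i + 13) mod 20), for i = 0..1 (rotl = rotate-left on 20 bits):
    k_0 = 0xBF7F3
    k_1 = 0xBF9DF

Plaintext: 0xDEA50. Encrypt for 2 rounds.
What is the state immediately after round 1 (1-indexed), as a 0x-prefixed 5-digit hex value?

0x2DCDF

s_0 = plaintext = 0xDEA50
s_1 = Round(s_0, k_0) = 0x2DCDF
s_2 = Round(s_1, k_1) = 0x024DC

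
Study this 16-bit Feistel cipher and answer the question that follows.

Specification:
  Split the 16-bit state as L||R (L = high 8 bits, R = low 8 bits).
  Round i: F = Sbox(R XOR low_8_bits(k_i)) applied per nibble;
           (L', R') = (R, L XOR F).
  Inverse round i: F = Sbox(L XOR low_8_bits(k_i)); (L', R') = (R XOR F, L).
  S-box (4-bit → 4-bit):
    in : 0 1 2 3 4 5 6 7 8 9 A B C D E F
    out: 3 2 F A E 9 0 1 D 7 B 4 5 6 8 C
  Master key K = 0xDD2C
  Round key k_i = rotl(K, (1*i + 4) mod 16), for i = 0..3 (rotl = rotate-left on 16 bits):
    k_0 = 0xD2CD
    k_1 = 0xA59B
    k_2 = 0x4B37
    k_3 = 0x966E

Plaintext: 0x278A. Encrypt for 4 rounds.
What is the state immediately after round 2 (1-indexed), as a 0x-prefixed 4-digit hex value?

s_0 = plaintext = 0x278A
s_1 = Round(s_0, k_0) = 0x8AC6
s_2 = Round(s_1, k_1) = 0xC61C
s_3 = Round(s_2, k_2) = 0x1C32
s_4 = Round(s_3, k_3) = 0x3289

0xC61C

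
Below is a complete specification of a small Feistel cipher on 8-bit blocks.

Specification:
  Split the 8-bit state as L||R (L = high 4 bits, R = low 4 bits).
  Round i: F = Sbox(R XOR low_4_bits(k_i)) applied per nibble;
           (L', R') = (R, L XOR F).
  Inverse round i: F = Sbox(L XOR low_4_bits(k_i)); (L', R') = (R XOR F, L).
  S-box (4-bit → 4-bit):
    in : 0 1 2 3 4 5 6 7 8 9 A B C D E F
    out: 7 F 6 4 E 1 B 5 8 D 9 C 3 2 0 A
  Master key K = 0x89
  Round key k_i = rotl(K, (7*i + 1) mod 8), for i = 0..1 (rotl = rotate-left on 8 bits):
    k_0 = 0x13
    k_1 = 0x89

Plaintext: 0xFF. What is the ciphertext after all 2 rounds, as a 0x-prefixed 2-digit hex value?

s_0 = plaintext = 0xFF
s_1 = Round(s_0, k_0) = 0xFC
s_2 = Round(s_1, k_1) = 0xCE

0xCE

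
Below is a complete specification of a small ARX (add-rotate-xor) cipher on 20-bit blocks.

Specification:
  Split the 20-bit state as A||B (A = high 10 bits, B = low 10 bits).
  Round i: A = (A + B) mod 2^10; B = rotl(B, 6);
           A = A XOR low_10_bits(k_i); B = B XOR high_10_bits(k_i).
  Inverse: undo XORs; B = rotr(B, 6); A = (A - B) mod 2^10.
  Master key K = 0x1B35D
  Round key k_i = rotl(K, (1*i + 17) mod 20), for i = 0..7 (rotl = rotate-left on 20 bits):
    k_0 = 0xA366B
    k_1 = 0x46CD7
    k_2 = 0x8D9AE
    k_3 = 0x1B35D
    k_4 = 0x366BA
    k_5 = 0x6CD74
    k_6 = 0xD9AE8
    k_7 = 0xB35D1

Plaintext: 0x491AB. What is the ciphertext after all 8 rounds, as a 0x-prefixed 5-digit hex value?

s_0 = plaintext = 0x491AB
s_1 = Round(s_0, k_0) = 0x29057
s_2 = Round(s_1, k_1) = 0x0B0DE
s_3 = Round(s_2, k_2) = 0x291BB
s_4 = Round(s_3, k_3) = 0x40AB7
s_5 = Round(s_4, k_4) = 0x40D32
s_6 = Round(s_5, k_5) = 0xD0520
s_7 = Round(s_6, k_6) = 0xA2774
s_8 = Round(s_7, k_7) = 0x0B3FA

0x0B3FA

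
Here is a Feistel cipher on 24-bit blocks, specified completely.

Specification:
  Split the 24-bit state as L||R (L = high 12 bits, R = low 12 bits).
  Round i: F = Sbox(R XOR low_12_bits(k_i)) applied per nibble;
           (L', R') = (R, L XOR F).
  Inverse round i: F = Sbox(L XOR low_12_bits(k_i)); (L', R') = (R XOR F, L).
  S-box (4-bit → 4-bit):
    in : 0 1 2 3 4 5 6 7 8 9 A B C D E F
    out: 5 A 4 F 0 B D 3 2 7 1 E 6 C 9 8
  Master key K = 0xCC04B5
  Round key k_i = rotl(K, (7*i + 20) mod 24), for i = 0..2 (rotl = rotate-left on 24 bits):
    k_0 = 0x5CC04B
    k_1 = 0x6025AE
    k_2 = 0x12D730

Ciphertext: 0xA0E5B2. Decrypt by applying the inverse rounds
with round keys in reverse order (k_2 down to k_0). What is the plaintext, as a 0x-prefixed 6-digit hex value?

s_0 = ciphertext = 0xA0E5B2
s_1 = InvRound(s_0, k_2) = 0x94BA0E
s_2 = InvRound(s_1, k_1) = 0xC9594B
s_3 = InvRound(s_2, k_0) = 0xF82C95

0xF82C95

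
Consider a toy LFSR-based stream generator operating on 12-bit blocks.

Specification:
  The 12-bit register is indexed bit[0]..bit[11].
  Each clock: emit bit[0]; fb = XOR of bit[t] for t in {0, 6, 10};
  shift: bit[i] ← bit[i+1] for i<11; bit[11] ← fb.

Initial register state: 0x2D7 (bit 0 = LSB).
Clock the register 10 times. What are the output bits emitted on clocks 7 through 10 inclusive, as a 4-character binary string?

reg_0 = 0x2D7
clock 1: out=1, reg = 0x16B
clock 2: out=1, reg = 0x0B5
clock 3: out=1, reg = 0x85A
clock 4: out=0, reg = 0xC2D
clock 5: out=1, reg = 0x616
clock 6: out=0, reg = 0xB0B
clock 7: out=1, reg = 0xD85
clock 8: out=1, reg = 0x6C2
clock 9: out=0, reg = 0x361
clock 10: out=1, reg = 0x1B0

1101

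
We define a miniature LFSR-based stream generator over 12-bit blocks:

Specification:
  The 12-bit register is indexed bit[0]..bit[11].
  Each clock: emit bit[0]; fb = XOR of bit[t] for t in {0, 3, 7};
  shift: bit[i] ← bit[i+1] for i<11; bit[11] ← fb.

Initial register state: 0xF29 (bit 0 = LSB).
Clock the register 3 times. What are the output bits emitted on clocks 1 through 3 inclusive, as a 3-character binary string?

reg_0 = 0xF29
clock 1: out=1, reg = 0x794
clock 2: out=0, reg = 0xBCA
clock 3: out=0, reg = 0x5E5

100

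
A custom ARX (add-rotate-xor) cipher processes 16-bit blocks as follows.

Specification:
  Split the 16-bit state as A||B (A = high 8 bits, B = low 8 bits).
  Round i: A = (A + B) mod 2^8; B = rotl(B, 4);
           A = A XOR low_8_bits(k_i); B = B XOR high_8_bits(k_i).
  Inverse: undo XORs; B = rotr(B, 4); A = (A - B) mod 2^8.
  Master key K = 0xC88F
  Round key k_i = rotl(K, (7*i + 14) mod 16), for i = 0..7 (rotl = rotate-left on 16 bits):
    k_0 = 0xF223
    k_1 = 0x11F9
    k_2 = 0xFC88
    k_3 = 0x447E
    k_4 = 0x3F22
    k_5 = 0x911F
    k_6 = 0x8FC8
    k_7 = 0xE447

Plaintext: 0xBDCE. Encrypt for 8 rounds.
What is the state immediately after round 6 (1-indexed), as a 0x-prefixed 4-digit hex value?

0x1A19

s_0 = plaintext = 0xBDCE
s_1 = Round(s_0, k_0) = 0xA81E
s_2 = Round(s_1, k_1) = 0x3FF0
s_3 = Round(s_2, k_2) = 0xA7F3
s_4 = Round(s_3, k_3) = 0xE47B
s_5 = Round(s_4, k_4) = 0x7D88
s_6 = Round(s_5, k_5) = 0x1A19
s_7 = Round(s_6, k_6) = 0xFB1E
s_8 = Round(s_7, k_7) = 0x5E05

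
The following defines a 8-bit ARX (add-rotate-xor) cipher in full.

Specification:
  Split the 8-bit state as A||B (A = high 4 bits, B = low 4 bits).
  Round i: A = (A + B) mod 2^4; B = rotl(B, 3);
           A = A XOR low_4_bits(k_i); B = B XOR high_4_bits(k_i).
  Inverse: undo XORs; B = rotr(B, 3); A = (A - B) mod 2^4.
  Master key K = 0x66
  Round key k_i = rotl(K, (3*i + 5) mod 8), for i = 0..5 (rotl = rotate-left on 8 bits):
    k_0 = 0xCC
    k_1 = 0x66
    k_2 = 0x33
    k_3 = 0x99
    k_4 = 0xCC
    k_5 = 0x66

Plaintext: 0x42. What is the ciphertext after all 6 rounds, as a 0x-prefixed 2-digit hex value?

0x58

s_0 = plaintext = 0x42
s_1 = Round(s_0, k_0) = 0xAD
s_2 = Round(s_1, k_1) = 0x18
s_3 = Round(s_2, k_2) = 0xA7
s_4 = Round(s_3, k_3) = 0x82
s_5 = Round(s_4, k_4) = 0x6D
s_6 = Round(s_5, k_5) = 0x58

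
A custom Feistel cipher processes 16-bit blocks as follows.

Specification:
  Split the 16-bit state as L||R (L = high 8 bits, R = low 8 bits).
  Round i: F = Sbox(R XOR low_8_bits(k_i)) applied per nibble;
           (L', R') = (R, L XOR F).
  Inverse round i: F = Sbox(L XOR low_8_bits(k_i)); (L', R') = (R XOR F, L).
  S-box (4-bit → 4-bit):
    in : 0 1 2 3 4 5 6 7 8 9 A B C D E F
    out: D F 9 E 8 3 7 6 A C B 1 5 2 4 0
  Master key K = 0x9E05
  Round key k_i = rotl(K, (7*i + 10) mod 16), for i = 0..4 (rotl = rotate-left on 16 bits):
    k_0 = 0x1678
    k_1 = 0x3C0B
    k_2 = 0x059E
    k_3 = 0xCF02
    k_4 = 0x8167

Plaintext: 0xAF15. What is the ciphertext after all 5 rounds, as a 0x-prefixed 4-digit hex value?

s_0 = plaintext = 0xAF15
s_1 = Round(s_0, k_0) = 0x15DD
s_2 = Round(s_1, k_1) = 0xDD32
s_3 = Round(s_2, k_2) = 0x3268
s_4 = Round(s_3, k_3) = 0x6849
s_5 = Round(s_4, k_4) = 0x49FC

0x49FC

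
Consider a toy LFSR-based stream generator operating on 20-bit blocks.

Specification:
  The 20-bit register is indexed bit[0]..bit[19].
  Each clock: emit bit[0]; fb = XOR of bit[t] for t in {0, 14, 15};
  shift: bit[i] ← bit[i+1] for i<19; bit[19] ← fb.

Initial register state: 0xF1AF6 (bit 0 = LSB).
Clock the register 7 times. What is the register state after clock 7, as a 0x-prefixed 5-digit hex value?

reg_0 = 0xF1AF6
clock 1: out=0, reg = 0x78D7B
clock 2: out=1, reg = 0x3C6BD
clock 3: out=1, reg = 0x9E35E
clock 4: out=0, reg = 0x4F1AF
clock 5: out=1, reg = 0xA78D7
clock 6: out=1, reg = 0x53C6B
clock 7: out=1, reg = 0xA9E35

0xA9E35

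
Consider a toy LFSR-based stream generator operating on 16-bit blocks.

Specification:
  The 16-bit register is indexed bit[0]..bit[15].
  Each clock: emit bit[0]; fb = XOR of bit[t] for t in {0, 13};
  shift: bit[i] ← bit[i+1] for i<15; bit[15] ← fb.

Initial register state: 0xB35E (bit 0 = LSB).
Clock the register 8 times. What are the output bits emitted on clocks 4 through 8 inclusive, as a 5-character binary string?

reg_0 = 0xB35E
clock 1: out=0, reg = 0xD9AF
clock 2: out=1, reg = 0xECD7
clock 3: out=1, reg = 0x766B
clock 4: out=1, reg = 0x3B35
clock 5: out=1, reg = 0x1D9A
clock 6: out=0, reg = 0x0ECD
clock 7: out=1, reg = 0x8766
clock 8: out=0, reg = 0x43B3

11010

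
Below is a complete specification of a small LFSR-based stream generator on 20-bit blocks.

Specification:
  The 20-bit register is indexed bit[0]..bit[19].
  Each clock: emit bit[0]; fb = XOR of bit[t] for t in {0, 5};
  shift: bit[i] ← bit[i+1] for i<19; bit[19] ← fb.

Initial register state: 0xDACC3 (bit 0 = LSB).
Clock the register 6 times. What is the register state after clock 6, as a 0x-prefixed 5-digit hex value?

0x976B3

reg_0 = 0xDACC3
clock 1: out=1, reg = 0xED661
clock 2: out=1, reg = 0x76B30
clock 3: out=0, reg = 0xBB598
clock 4: out=0, reg = 0x5DACC
clock 5: out=0, reg = 0x2ED66
clock 6: out=0, reg = 0x976B3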